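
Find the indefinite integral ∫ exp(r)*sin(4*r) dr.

Let I denote the integral. Integrate by parts with u = sin(4*r), dv = exp(r) dr, so v = exp(r): I = exp(r)*sin(4*r) − 4·∫ exp(r)*cos(4*r) dr.
Apply parts again with u = cos(4*r), dv = exp(r) dr: ∫ exp(r)*cos(4*r) dr = exp(r)*cos(4*r) + 4·I. Substituting back brings back I: I = exp(r)*sin(4*r) - 4*exp(r)*cos(4*r) − 16·I.
Solving for I: (1 + 16)·I equals the remaining terms, so I = (1/17)·(exp(r)*sin(4*r) - 4*exp(r)*cos(4*r)).

exp(r)*sin(4*r)/17 - 4*exp(r)*cos(4*r)/17 + C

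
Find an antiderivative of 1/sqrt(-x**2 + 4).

asin(x/2) + C

Substitute x = 2·sin(θ), so dx = 2·cos(θ) dθ and the radical becomes sqrt(-x**2 + 4) = 2·cos(θ) by the Pythagorean identity.
Integrate the resulting trig expression in θ, then back-substitute θ = asin(x/2), sin(θ) = x/2, cos(θ) = sqrt(-x**2 + 4)/2 (absorbing any constant into C).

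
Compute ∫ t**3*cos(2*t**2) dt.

t**2*sin(2*t**2)/4 + cos(2*t**2)/8 + C

Let u = t², du = 2t dt; rewrite as (1/2)∫ u^1·cos(2u) du.
Now integrate by parts 1 time.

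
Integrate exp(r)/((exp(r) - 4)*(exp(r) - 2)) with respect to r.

log(exp(r) - 4)/2 - log(exp(r) - 2)/2 + C

Let u = e^r, du = e^r dr.
The integral becomes ∫ du/((u-4)(u-2)); decompose into partial fractions.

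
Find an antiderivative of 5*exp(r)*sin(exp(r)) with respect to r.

Let u = exp(r), so du = (exp(r)) dr.
Rewriting, the integral becomes 5·∫ sin(u) du = 5·-cos(u).
Substituting back, u = exp(r).

-5*cos(exp(r)) + C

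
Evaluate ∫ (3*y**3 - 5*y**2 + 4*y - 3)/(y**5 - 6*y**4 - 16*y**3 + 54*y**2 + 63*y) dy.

-log(y)/21 + 809*log(y - 7)/2240 - 5*log(y - 3)/32 + 15*log(y + 1)/64 - 47*log(y + 3)/120 + C

Factor the denominator: y*(y - 7)*(y - 3)*(y + 1)*(y + 3).
Partial-fraction decomposition: -47/(120*(y + 3)) + 15/(64*(y + 1)) - 5/(32*(y - 3)) + 809/(2240*(y - 7)) - 1/(21*y).
Integrate each term: A/(y−a) contributes A·log|y−a|.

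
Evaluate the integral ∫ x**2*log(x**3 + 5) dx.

Let u = x**3 + 5, so du = (3*x**2) dx.
The integral becomes (1/3)·∫ log(u) du; integrate by parts with u′=log(u), dv′=du.

x**3*log(x**3 + 5)/3 - x**3/3 + 5*log(x**3 + 5)/3 + C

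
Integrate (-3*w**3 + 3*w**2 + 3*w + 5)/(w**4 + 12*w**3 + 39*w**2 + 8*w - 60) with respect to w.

4*log(w - 1)/63 - 35*log(w + 2)/36 + 220*log(w + 5)/9 - 743*log(w + 6)/28 + C

Factor the denominator: (w - 1)*(w + 2)*(w + 5)*(w + 6).
Partial-fraction decomposition: -743/(28*(w + 6)) + 220/(9*(w + 5)) - 35/(36*(w + 2)) + 4/(63*(w - 1)).
Integrate each term: A/(w−a) contributes A·log|w−a|.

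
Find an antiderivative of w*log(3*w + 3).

w**2*log(3*w + 3)/2 - w**2/4 + w/2 - log(w + 1)/2 + C

Use integration by parts with u = log(3*w + 3), dv = w dw.
Then du = 3/(3*w + 3) dw and v = w**2/2.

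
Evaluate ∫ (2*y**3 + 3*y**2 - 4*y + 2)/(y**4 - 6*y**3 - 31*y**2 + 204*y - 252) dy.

807*log(y - 7)/260 - 71*log(y - 3)/36 + 11*log(y - 2)/20 + 149*log(y + 6)/468 + C

Factor the denominator: (y - 7)*(y - 3)*(y - 2)*(y + 6).
Partial-fraction decomposition: 149/(468*(y + 6)) + 11/(20*(y - 2)) - 71/(36*(y - 3)) + 807/(260*(y - 7)).
Integrate each term: A/(y−a) contributes A·log|y−a|.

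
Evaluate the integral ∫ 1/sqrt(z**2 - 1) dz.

Substitute z = sec(θ), so dz = sec(θ)*tan(θ) dθ and the radical becomes sqrt(z**2 - 1) = tan(θ) by the Pythagorean identity.
Integrate the resulting trig expression in θ, then back-substitute sec(θ) = z, tan(θ) = sqrt(z**2 - 1) (absorbing any constant into C).

log(z + sqrt(z**2 - 1)) + C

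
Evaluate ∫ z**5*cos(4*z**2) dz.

Let u = z², du = 2z dz; rewrite as (1/2)∫ u^2·cos(4u) du.
Now integrate by parts 2 times.

z**4*sin(4*z**2)/8 + z**2*cos(4*z**2)/16 - sin(4*z**2)/64 + C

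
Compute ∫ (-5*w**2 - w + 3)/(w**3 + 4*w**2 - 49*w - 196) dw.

Factor the denominator: (w - 7)*(w + 4)*(w + 7).
Partial-fraction decomposition: -235/(42*(w + 7)) + 73/(33*(w + 4)) - 249/(154*(w - 7)).
Integrate each term: A/(w−a) contributes A·log|w−a|.

-249*log(w - 7)/154 + 73*log(w + 4)/33 - 235*log(w + 7)/42 + C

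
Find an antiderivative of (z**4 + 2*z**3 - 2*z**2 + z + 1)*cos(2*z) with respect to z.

Use integration by parts with u = z**4 + 2*z**3 - 2*z**2 + z + 1, dv = cos(2*z) dz, so v = sin(2*z)/2.
Apply parts 4 times (tabular method): alternate signs, differentiate u down to 0, integrate dv up.

z**4*sin(2*z)/2 + z**3*sin(2*z) + z**3*cos(2*z) - 5*z**2*sin(2*z)/2 + 3*z**2*cos(2*z)/2 - z*sin(2*z) - 5*z*cos(2*z)/2 + 7*sin(2*z)/4 - cos(2*z)/2 + C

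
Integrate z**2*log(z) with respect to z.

z**3*log(z)/3 - z**3/9 + C

Use integration by parts with u = log(z), dv = z**2 dz.
Then du = 1/z dz and v = z**3/3.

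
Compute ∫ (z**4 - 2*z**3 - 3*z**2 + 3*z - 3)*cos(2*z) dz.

z**4*sin(2*z)/2 - z**3*sin(2*z) + z**3*cos(2*z) - 3*z**2*sin(2*z) - 3*z**2*cos(2*z)/2 + 3*z*sin(2*z) - 3*z*cos(2*z) + 3*cos(2*z)/2 + C

Use integration by parts with u = z**4 - 2*z**3 - 3*z**2 + 3*z - 3, dv = cos(2*z) dz, so v = sin(2*z)/2.
Apply parts 4 times (tabular method): alternate signs, differentiate u down to 0, integrate dv up.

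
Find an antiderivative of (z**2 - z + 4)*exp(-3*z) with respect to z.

(-9*z**2 + 3*z - 35)*exp(-3*z)/27 + C

Use integration by parts with u = z**2 - z + 4, dv = exp(-3*z) dz, so v = -exp(-3*z)/3.
Apply parts 2 times (tabular method): alternate signs, differentiate u down to 0, integrate dv up.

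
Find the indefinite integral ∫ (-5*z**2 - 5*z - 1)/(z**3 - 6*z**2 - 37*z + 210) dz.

-281*log(z - 7)/26 + 151*log(z - 5)/22 - 151*log(z + 6)/143 + C

Factor the denominator: (z - 7)*(z - 5)*(z + 6).
Partial-fraction decomposition: -151/(143*(z + 6)) + 151/(22*(z - 5)) - 281/(26*(z - 7)).
Integrate each term: A/(z−a) contributes A·log|z−a|.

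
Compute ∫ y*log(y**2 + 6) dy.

y**2*log(y**2 + 6)/2 - y**2/2 + 3*log(y**2 + 6) + C

Let u = y**2 + 6, so du = (2*y) dy.
The integral becomes (1/2)·∫ log(u) du; integrate by parts with u′=log(u), dv′=du.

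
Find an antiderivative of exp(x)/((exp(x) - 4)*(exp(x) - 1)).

log(exp(x) - 4)/3 - log(exp(x) - 1)/3 + C

Let u = e^x, du = e^x dx.
The integral becomes ∫ du/((u-4)(u-1)); decompose into partial fractions.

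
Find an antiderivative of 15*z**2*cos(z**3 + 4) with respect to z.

Let u = z**3 + 4, so du = (3*z**2) dz.
Rewriting, the integral becomes 5·∫ cos(u) du = 5·sin(u).
Substituting back, u = z**3 + 4.

5*sin(z**3 + 4) + C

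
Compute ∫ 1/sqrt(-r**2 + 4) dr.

asin(r/2) + C

Substitute r = 2·sin(θ), so dr = 2·cos(θ) dθ and the radical becomes sqrt(-r**2 + 4) = 2·cos(θ) by the Pythagorean identity.
Integrate the resulting trig expression in θ, then back-substitute θ = asin(r/2), sin(θ) = r/2, cos(θ) = sqrt(-r**2 + 4)/2 (absorbing any constant into C).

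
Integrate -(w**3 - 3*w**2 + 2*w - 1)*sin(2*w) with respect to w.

Use integration by parts with u = w**3 - 3*w**2 + 2*w - 1, dv = -sin(2*w) dw, so v = cos(2*w)/2.
Apply parts 3 times (tabular method): alternate signs, differentiate u down to 0, integrate dv up.

w**3*cos(2*w)/2 - 3*w**2*sin(2*w)/4 - 3*w**2*cos(2*w)/2 + 3*w*sin(2*w)/2 + w*cos(2*w)/4 - sin(2*w)/8 + cos(2*w)/4 + C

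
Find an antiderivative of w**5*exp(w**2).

Let u = w², du = 2w dw; rewrite as (1/2)∫ u^2·exp(1u) du.
Now integrate by parts 2 times.

(w**4 - 2*w**2 + 2)*exp(w**2)/2 + C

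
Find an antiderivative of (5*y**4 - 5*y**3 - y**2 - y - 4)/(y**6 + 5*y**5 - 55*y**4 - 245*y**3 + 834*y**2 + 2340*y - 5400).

2677*log(y - 6)/8712 - 127*log(y - 3)/864 + 15*log(y - 2)/784 + 1618613*log(y + 5)/189728 - 3763*log(y + 6)/432 + 1863/(308*y + 1540) + C

Factor the denominator: (y - 6)*(y - 3)*(y - 2)*(y + 5)**2*(y + 6).
Partial-fraction decomposition: -3763/(432*(y + 6)) + 1618613/(189728*(y + 5)) - 1863/(308*(y + 5)**2) + 15/(784*(y - 2)) - 127/(864*(y - 3)) + 2677/(8712*(y - 6)).
Integrate each term; A/(y−a) gives A·log|y−a|; A/(y−a)² gives −A/(y−a).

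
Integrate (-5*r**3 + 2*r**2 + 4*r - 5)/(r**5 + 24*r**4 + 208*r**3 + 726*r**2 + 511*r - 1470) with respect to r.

Factor the denominator: (r - 1)*(r + 5)*(r + 6)*(r + 7)**2.
Partial-fraction decomposition: -4267/(32*(r + 7)) - 445/(4*(r + 7)**2) + 1123/(7*(r + 6)) - 325/(12*(r + 5)) - 1/(672*(r - 1)).
Integrate each term; A/(r−a) gives A·log|r−a|; A/(r−a)² gives −A/(r−a).

-log(r - 1)/672 - 325*log(r + 5)/12 + 1123*log(r + 6)/7 - 4267*log(r + 7)/32 + 445/(4*r + 28) + C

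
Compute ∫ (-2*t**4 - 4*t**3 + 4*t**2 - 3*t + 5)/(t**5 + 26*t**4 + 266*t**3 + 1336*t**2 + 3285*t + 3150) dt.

Factor the denominator: (t + 3)*(t + 5)**2*(t + 6)*(t + 7).
Partial-fraction decomposition: -401/(2*(t + 7)) + 1561/(3*(t + 6)) - 1287/(4*(t + 5)) + 315/(2*(t + 5)**2) - 1/(12*(t + 3)).
Integrate each term; A/(t−a) gives A·log|t−a|; A/(t−a)² gives −A/(t−a).

-log(t + 3)/12 - 1287*log(t + 5)/4 + 1561*log(t + 6)/3 - 401*log(t + 7)/2 - 315/(2*t + 10) + C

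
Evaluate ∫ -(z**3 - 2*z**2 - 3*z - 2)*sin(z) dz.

Use integration by parts with u = z**3 - 2*z**2 - 3*z - 2, dv = -sin(z) dz, so v = cos(z).
Apply parts 3 times (tabular method): alternate signs, differentiate u down to 0, integrate dv up.

z**3*cos(z) - 3*z**2*sin(z) - 2*z**2*cos(z) + 4*z*sin(z) - 9*z*cos(z) + 9*sin(z) + 2*cos(z) + C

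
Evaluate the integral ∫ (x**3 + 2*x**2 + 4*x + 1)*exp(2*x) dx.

Use integration by parts with u = x**3 + 2*x**2 + 4*x + 1, dv = exp(2*x) dx, so v = exp(2*x)/2.
Apply parts 3 times (tabular method): alternate signs, differentiate u down to 0, integrate dv up.

(4*x**3 + 2*x**2 + 14*x - 3)*exp(2*x)/8 + C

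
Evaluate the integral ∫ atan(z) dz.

z*atan(z) - log(z**2 + 1)/2 + C

Use integration by parts with u = arctan(z), dv = dz.
Then du = 1/(z**2 + 1) dz.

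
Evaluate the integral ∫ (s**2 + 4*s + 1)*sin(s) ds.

-s**2*cos(s) + 2*s*sin(s) - 4*s*cos(s) + 4*sin(s) + cos(s) + C

Use integration by parts with u = s**2 + 4*s + 1, dv = sin(s) ds, so v = -cos(s).
Apply parts 2 times (tabular method): alternate signs, differentiate u down to 0, integrate dv up.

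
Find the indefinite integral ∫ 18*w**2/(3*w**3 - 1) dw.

2*log(3*w**3 - 1) + C

Let u = 3*w**3 - 1, so du = (9*w**2) dw.
Rewriting, the integral becomes 2·∫ 1/u du = 2·log(u).
Substituting back, u = 3*w**3 - 1.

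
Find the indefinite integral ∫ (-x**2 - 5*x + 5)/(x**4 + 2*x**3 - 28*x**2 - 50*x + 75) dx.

-9*log(x - 5)/64 + log(x - 1)/96 + 11*log(x + 3)/64 - log(x + 5)/24 + C

Factor the denominator: (x - 5)*(x - 1)*(x + 3)*(x + 5).
Partial-fraction decomposition: -1/(24*(x + 5)) + 11/(64*(x + 3)) + 1/(96*(x - 1)) - 9/(64*(x - 5)).
Integrate each term: A/(x−a) contributes A·log|x−a|.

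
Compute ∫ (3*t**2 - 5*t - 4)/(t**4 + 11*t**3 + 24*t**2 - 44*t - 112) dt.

-log(t - 2)/108 - 9*log(t + 2)/20 + 16*log(t + 4)/9 - 178*log(t + 7)/135 + C

Factor the denominator: (t - 2)*(t + 2)*(t + 4)*(t + 7).
Partial-fraction decomposition: -178/(135*(t + 7)) + 16/(9*(t + 4)) - 9/(20*(t + 2)) - 1/(108*(t - 2)).
Integrate each term: A/(t−a) contributes A·log|t−a|.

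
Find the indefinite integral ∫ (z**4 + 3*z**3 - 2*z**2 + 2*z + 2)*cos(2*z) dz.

z**4*sin(2*z)/2 + 3*z**3*sin(2*z)/2 + z**3*cos(2*z) - 5*z**2*sin(2*z)/2 + 9*z**2*cos(2*z)/4 - 5*z*sin(2*z)/4 - 5*z*cos(2*z)/2 + 9*sin(2*z)/4 - 5*cos(2*z)/8 + C

Use integration by parts with u = z**4 + 3*z**3 - 2*z**2 + 2*z + 2, dv = cos(2*z) dz, so v = sin(2*z)/2.
Apply parts 4 times (tabular method): alternate signs, differentiate u down to 0, integrate dv up.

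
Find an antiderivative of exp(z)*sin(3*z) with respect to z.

exp(z)*sin(3*z)/10 - 3*exp(z)*cos(3*z)/10 + C

Let I denote the integral. Integrate by parts with u = sin(3*z), dv = exp(z) dz, so v = exp(z): I = exp(z)*sin(3*z) − 3·∫ exp(z)*cos(3*z) dz.
Apply parts again with u = cos(3*z), dv = exp(z) dz: ∫ exp(z)*cos(3*z) dz = exp(z)*cos(3*z) + 3·I. Substituting back brings back I: I = exp(z)*sin(3*z) - 3*exp(z)*cos(3*z) − 9·I.
Solving for I: (1 + 9)·I equals the remaining terms, so I = (1/10)·(exp(z)*sin(3*z) - 3*exp(z)*cos(3*z)).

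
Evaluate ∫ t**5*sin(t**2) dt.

-t**4*cos(t**2)/2 + t**2*sin(t**2) + cos(t**2) + C

Let u = t², du = 2t dt; rewrite as (1/2)∫ u^2·sin(1u) du.
Now integrate by parts 2 times.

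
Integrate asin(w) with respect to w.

Use integration by parts with u = arcsin(w), dv = dw.
Then du = 1/sqrt(-w**2 + 1) dw.

w*asin(w) + sqrt(-w**2 + 1) + C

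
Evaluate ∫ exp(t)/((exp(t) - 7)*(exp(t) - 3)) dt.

Let u = e^t, du = e^t dt.
The integral becomes ∫ du/((u-7)(u-3)); decompose into partial fractions.

log(exp(t) - 7)/4 - log(exp(t) - 3)/4 + C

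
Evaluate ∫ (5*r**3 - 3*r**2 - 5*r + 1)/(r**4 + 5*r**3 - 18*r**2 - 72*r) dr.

-log(r)/72 + 253*log(r - 4)/280 - 146*log(r + 3)/63 + 1157*log(r + 6)/180 + C

Factor the denominator: r*(r - 4)*(r + 3)*(r + 6).
Partial-fraction decomposition: 1157/(180*(r + 6)) - 146/(63*(r + 3)) + 253/(280*(r - 4)) - 1/(72*r).
Integrate each term: A/(r−a) contributes A·log|r−a|.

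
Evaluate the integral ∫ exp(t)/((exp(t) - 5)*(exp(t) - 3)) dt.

Let u = e^t, du = e^t dt.
The integral becomes ∫ du/((u-5)(u-3)); decompose into partial fractions.

log(exp(t) - 5)/2 - log(exp(t) - 3)/2 + C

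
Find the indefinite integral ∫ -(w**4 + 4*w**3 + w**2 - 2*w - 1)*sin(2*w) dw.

Use integration by parts with u = w**4 + 4*w**3 + w**2 - 2*w - 1, dv = -sin(2*w) dw, so v = cos(2*w)/2.
Apply parts 4 times (tabular method): alternate signs, differentiate u down to 0, integrate dv up.

w**4*cos(2*w)/2 - w**3*sin(2*w) + 2*w**3*cos(2*w) - 3*w**2*sin(2*w) - w**2*cos(2*w) + w*sin(2*w) - 4*w*cos(2*w) + 2*sin(2*w) + C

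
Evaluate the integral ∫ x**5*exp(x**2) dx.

Let u = x², du = 2x dx; rewrite as (1/2)∫ u^2·exp(1u) du.
Now integrate by parts 2 times.

(x**4 - 2*x**2 + 2)*exp(x**2)/2 + C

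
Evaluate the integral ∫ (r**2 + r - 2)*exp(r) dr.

Use integration by parts with u = r**2 + r - 2, dv = exp(r) dr, so v = exp(r).
Apply parts 2 times (tabular method): alternate signs, differentiate u down to 0, integrate dv up.

(r**2 - r - 1)*exp(r) + C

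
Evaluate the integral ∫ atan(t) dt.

t*atan(t) - log(t**2 + 1)/2 + C

Use integration by parts with u = arctan(t), dv = dt.
Then du = 1/(t**2 + 1) dt.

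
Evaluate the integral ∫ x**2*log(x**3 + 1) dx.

x**3*log(x**3 + 1)/3 - x**3/3 + log(x**3 + 1)/3 + C

Let u = x**3 + 1, so du = (3*x**2) dx.
The integral becomes (1/3)·∫ log(u) du; integrate by parts with u′=log(u), dv′=du.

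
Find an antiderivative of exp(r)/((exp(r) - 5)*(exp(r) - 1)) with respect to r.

log(exp(r) - 5)/4 - log(exp(r) - 1)/4 + C

Let u = e^r, du = e^r dr.
The integral becomes ∫ du/((u-5)(u-1)); decompose into partial fractions.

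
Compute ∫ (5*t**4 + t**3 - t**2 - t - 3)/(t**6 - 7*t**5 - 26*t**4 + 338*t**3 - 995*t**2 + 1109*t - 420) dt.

Factor the denominator: (t - 5)*(t - 4)*(t - 3)*(t - 1)**2*(t + 7).
Partial-fraction decomposition: -11617/(84480*(t + 7)) - 503/(4608*(t - 1)) - 1/(192*(t - 1)**2) + 417/(80*(t - 3)) - 1321/(99*(t - 4)) + 3217/(384*(t - 5)).
Integrate each term; A/(t−a) gives A·log|t−a|; A/(t−a)² gives −A/(t−a).

3217*log(t - 5)/384 - 1321*log(t - 4)/99 + 417*log(t - 3)/80 - 503*log(t - 1)/4608 - 11617*log(t + 7)/84480 + 1/(192*t - 192) + C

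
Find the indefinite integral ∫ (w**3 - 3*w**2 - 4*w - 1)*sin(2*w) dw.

Use integration by parts with u = w**3 - 3*w**2 - 4*w - 1, dv = sin(2*w) dw, so v = -cos(2*w)/2.
Apply parts 3 times (tabular method): alternate signs, differentiate u down to 0, integrate dv up.

-w**3*cos(2*w)/2 + 3*w**2*sin(2*w)/4 + 3*w**2*cos(2*w)/2 - 3*w*sin(2*w)/2 + 11*w*cos(2*w)/4 - 11*sin(2*w)/8 - cos(2*w)/4 + C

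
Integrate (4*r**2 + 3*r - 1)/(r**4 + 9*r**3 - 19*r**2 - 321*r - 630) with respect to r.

161*log(r - 6)/1287 - 13*log(r + 3)/36 + 21*log(r + 5)/11 - 87*log(r + 7)/52 + C

Factor the denominator: (r - 6)*(r + 3)*(r + 5)*(r + 7).
Partial-fraction decomposition: -87/(52*(r + 7)) + 21/(11*(r + 5)) - 13/(36*(r + 3)) + 161/(1287*(r - 6)).
Integrate each term: A/(r−a) contributes A·log|r−a|.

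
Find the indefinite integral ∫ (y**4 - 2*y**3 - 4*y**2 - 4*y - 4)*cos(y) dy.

Use integration by parts with u = y**4 - 2*y**3 - 4*y**2 - 4*y - 4, dv = cos(y) dy, so v = sin(y).
Apply parts 4 times (tabular method): alternate signs, differentiate u down to 0, integrate dv up.

y**4*sin(y) - 2*y**3*sin(y) + 4*y**3*cos(y) - 16*y**2*sin(y) - 6*y**2*cos(y) + 8*y*sin(y) - 32*y*cos(y) + 28*sin(y) + 8*cos(y) + C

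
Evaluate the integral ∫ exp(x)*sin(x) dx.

Let I denote the integral. Integrate by parts with u = sin(x), dv = exp(x) dx, so v = exp(x): I = exp(x)*sin(x) − ∫ exp(x)*cos(x) dx.
Apply parts again with u = cos(x), dv = exp(x) dx: ∫ exp(x)*cos(x) dx = exp(x)*cos(x) + I. Substituting back brings back I: I = exp(x)*sin(x) - exp(x)*cos(x) − I.
Solving for I: (1 + 1)·I equals the remaining terms, so I = (1/2)·(exp(x)*sin(x) - exp(x)*cos(x)).

exp(x)*sin(x)/2 - exp(x)*cos(x)/2 + C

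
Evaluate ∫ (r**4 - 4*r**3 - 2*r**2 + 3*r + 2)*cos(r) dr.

Use integration by parts with u = r**4 - 4*r**3 - 2*r**2 + 3*r + 2, dv = cos(r) dr, so v = sin(r).
Apply parts 4 times (tabular method): alternate signs, differentiate u down to 0, integrate dv up.

r**4*sin(r) - 4*r**3*sin(r) + 4*r**3*cos(r) - 14*r**2*sin(r) - 12*r**2*cos(r) + 27*r*sin(r) - 28*r*cos(r) + 30*sin(r) + 27*cos(r) + C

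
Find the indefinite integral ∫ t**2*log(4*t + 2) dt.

Use integration by parts with u = log(4*t + 2), dv = t**2 dt.
Then du = 4/(4*t + 2) dt and v = t**3/3.

t**3*log(4*t + 2)/3 - t**3/9 + t**2/12 - t/12 + log(2*t + 1)/24 + C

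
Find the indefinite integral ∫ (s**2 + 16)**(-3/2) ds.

s/(16*sqrt(s**2 + 16)) + C

Substitute s = 4·tan(θ), so ds = 4·sec(θ)^2 dθ and the radical becomes sqrt(s**2 + 16) = 4·sec(θ) by the Pythagorean identity.
Integrate the resulting trig expression in θ, then back-substitute tan(θ) = s/4, sec(θ) = sqrt(s**2 + 16)/4 (absorbing any constant into C).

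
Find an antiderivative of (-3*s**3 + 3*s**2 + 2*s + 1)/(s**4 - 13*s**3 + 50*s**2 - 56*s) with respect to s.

Factor the denominator: s*(s - 7)*(s - 4)*(s - 2).
Partial-fraction decomposition: -7/(20*(s - 2)) + 45/(8*(s - 4)) - 289/(35*(s - 7)) - 1/(56*s).
Integrate each term: A/(s−a) contributes A·log|s−a|.

-log(s)/56 - 289*log(s - 7)/35 + 45*log(s - 4)/8 - 7*log(s - 2)/20 + C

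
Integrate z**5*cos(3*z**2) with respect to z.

z**4*sin(3*z**2)/6 + z**2*cos(3*z**2)/9 - sin(3*z**2)/27 + C

Let u = z², du = 2z dz; rewrite as (1/2)∫ u^2·cos(3u) du.
Now integrate by parts 2 times.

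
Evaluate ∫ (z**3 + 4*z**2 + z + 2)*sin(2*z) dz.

Use integration by parts with u = z**3 + 4*z**2 + z + 2, dv = sin(2*z) dz, so v = -cos(2*z)/2.
Apply parts 3 times (tabular method): alternate signs, differentiate u down to 0, integrate dv up.

-z**3*cos(2*z)/2 + 3*z**2*sin(2*z)/4 - 2*z**2*cos(2*z) + 2*z*sin(2*z) + z*cos(2*z)/4 - sin(2*z)/8 + C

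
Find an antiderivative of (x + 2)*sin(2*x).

Use integration by parts with u = x + 2, dv = sin(2*x) dx, so v = -cos(2*x)/2.
Apply parts 1 times (tabular method): alternate signs, differentiate u down to 0, integrate dv up.

-x*cos(2*x)/2 + sin(2*x)/4 - cos(2*x) + C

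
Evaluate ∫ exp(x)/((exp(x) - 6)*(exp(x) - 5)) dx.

log(exp(x) - 6) - log(exp(x) - 5) + C

Let u = e^x, du = e^x dx.
The integral becomes ∫ du/((u-5)(u-6)); decompose into partial fractions.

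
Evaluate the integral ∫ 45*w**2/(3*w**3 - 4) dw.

Let u = 3*w**3 - 4, so du = (9*w**2) dw.
Rewriting, the integral becomes 5·∫ 1/u du = 5·log(u).
Substituting back, u = 3*w**3 - 4.

5*log(3*w**3 - 4) + C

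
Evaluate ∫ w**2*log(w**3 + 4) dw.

w**3*log(w**3 + 4)/3 - w**3/3 + 4*log(w**3 + 4)/3 + C

Let u = w**3 + 4, so du = (3*w**2) dw.
The integral becomes (1/3)·∫ log(u) du; integrate by parts with u′=log(u), dv′=du.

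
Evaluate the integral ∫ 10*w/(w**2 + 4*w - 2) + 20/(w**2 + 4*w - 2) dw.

5*log(w**2 + 4*w - 2) + C

Let u = w**2 + 4*w - 2, so du = (2*w + 4) dw.
Rewriting, the integral becomes 5·∫ 1/u du = 5·log(u).
Substituting back, u = w**2 + 4*w - 2.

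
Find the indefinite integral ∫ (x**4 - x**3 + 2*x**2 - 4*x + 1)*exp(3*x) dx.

Use integration by parts with u = x**4 - x**3 + 2*x**2 - 4*x + 1, dv = exp(3*x) dx, so v = exp(3*x)/3.
Apply parts 4 times (tabular method): alternate signs, differentiate u down to 0, integrate dv up.

(27*x**4 - 63*x**3 + 117*x**2 - 186*x + 89)*exp(3*x)/81 + C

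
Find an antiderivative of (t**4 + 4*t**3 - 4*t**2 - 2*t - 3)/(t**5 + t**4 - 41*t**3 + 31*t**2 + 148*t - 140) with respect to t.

253*log(t - 5)/252 - 25*log(t - 2)/108 - log(t - 1)/24 + 31*log(t + 2)/420 + 211*log(t + 7)/1080 + C

Factor the denominator: (t - 5)*(t - 2)*(t - 1)*(t + 2)*(t + 7).
Partial-fraction decomposition: 211/(1080*(t + 7)) + 31/(420*(t + 2)) - 1/(24*(t - 1)) - 25/(108*(t - 2)) + 253/(252*(t - 5)).
Integrate each term: A/(t−a) contributes A·log|t−a|.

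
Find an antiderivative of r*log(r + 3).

r**2*log(r + 3)/2 - r**2/4 + 3*r/2 - 9*log(r + 3)/2 + C

Use integration by parts with u = log(r + 3), dv = r dr.
Then du = 1/(r + 3) dr and v = r**2/2.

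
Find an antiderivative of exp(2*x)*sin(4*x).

exp(2*x)*sin(4*x)/10 - exp(2*x)*cos(4*x)/5 + C

Let I denote the integral. Integrate by parts with u = sin(4*x), dv = exp(2*x) dx, so v = exp(2*x)/2: I = exp(2*x)*sin(4*x)/2 − 2·∫ exp(2*x)*cos(4*x) dx.
Apply parts again with u = cos(4*x), dv = exp(2*x) dx: ∫ exp(2*x)*cos(4*x) dx = exp(2*x)*cos(4*x)/2 + 2·I. Substituting back brings back I: I = exp(2*x)*sin(4*x)/2 - exp(2*x)*cos(4*x) − 4·I.
Solving for I: (1 + 4)·I equals the remaining terms, so I = (1/5)·(exp(2*x)*sin(4*x)/2 - exp(2*x)*cos(4*x)).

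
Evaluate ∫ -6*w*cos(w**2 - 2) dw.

Let u = w**2 - 2, so du = (2*w) dw.
Rewriting, the integral becomes -3·∫ cos(u) du = -3·sin(u).
Substituting back, u = w**2 - 2.

-3*sin(w**2 - 2) + C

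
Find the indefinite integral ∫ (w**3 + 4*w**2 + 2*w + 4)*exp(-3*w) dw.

(-9*w**3 - 45*w**2 - 48*w - 52)*exp(-3*w)/27 + C

Use integration by parts with u = w**3 + 4*w**2 + 2*w + 4, dv = exp(-3*w) dw, so v = -exp(-3*w)/3.
Apply parts 3 times (tabular method): alternate signs, differentiate u down to 0, integrate dv up.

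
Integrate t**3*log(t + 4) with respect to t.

Use integration by parts with u = log(t + 4), dv = t**3 dt.
Then du = 1/(t + 4) dt and v = t**4/4.

t**4*log(t + 4)/4 - t**4/16 + t**3/3 - 2*t**2 + 16*t - 64*log(t + 4) + C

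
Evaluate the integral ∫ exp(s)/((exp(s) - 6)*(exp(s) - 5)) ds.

log(exp(s) - 6) - log(exp(s) - 5) + C

Let u = e^s, du = e^s ds.
The integral becomes ∫ du/((u-5)(u-6)); decompose into partial fractions.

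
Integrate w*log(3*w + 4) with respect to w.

w**2*log(3*w + 4)/2 - w**2/4 + 2*w/3 - 8*log(3*w + 4)/9 + C

Use integration by parts with u = log(3*w + 4), dv = w dw.
Then du = 3/(3*w + 4) dw and v = w**2/2.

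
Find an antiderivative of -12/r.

-12*log(r) - 4*log(2) + C

Let u = 2*r**3, so du = (6*r**2) dr.
Rewriting, the integral becomes -4·∫ 1/u du = -4·log(u).
Substituting back, u = 2*r**3.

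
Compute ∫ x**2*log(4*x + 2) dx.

x**3*log(4*x + 2)/3 - x**3/9 + x**2/12 - x/12 + log(2*x + 1)/24 + C

Use integration by parts with u = log(4*x + 2), dv = x**2 dx.
Then du = 4/(4*x + 2) dx and v = x**3/3.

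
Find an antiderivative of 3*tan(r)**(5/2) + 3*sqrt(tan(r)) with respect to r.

Let u = tan(r), so du = (tan(r)**2 + 1) dr.
Rewriting, the integral becomes 3·∫ √u du = 3·(2/3)u^(3/2).
Substituting back, u = tan(r).

2*tan(r)**(3/2) + C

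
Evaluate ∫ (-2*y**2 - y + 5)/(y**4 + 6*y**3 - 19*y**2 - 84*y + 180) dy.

-2*log(y - 3)/9 + 5*log(y - 2)/56 - 5*log(y + 5)/7 + 61*log(y + 6)/72 + C

Factor the denominator: (y - 3)*(y - 2)*(y + 5)*(y + 6).
Partial-fraction decomposition: 61/(72*(y + 6)) - 5/(7*(y + 5)) + 5/(56*(y - 2)) - 2/(9*(y - 3)).
Integrate each term: A/(y−a) contributes A·log|y−a|.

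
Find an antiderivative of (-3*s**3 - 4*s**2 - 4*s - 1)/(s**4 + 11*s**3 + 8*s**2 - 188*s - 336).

Factor the denominator: (s - 4)*(s + 2)*(s + 6)*(s + 7).
Partial-fraction decomposition: -172/(11*(s + 7)) + 527/(40*(s + 6)) - 1/(8*(s + 2)) - 91/(220*(s - 4)).
Integrate each term: A/(s−a) contributes A·log|s−a|.

-91*log(s - 4)/220 - log(s + 2)/8 + 527*log(s + 6)/40 - 172*log(s + 7)/11 + C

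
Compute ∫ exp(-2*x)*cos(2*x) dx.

exp(-2*x)*sin(2*x)/4 - exp(-2*x)*cos(2*x)/4 + C

Let I denote the integral. Integrate by parts with u = cos(2*x), dv = exp(-2*x) dx, so v = -exp(-2*x)/2: I = -exp(-2*x)*cos(2*x)/2 − ∫ exp(-2*x)*sin(2*x) dx.
Apply parts again with u = sin(2*x), dv = exp(-2*x) dx: ∫ exp(-2*x)*sin(2*x) dx = -exp(-2*x)*sin(2*x)/2 + I. Substituting back brings back I: I = exp(-2*x)*sin(2*x)/2 - exp(-2*x)*cos(2*x)/2 − I.
Solving for I: (1 + 1)·I equals the remaining terms, so I = (1/2)·(exp(-2*x)*sin(2*x)/2 - exp(-2*x)*cos(2*x)/2).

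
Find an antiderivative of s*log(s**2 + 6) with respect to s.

Let u = s**2 + 6, so du = (2*s) ds.
The integral becomes (1/2)·∫ log(u) du; integrate by parts with u′=log(u), dv′=du.

s**2*log(s**2 + 6)/2 - s**2/2 + 3*log(s**2 + 6) + C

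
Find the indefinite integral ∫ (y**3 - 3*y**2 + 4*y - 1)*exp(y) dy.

(y**3 - 6*y**2 + 16*y - 17)*exp(y) + C

Use integration by parts with u = y**3 - 3*y**2 + 4*y - 1, dv = exp(y) dy, so v = exp(y).
Apply parts 3 times (tabular method): alternate signs, differentiate u down to 0, integrate dv up.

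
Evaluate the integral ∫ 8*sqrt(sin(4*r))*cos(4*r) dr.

4*sin(4*r)**(3/2)/3 + C

Let u = sin(4*r), so du = (4*cos(4*r)) dr.
Rewriting, the integral becomes 2·∫ √u du = 2·(2/3)u^(3/2).
Substituting back, u = sin(4*r).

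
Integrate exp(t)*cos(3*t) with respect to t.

3*exp(t)*sin(3*t)/10 + exp(t)*cos(3*t)/10 + C

Let I denote the integral. Integrate by parts with u = cos(3*t), dv = exp(t) dt, so v = exp(t): I = exp(t)*cos(3*t) + 3·∫ exp(t)*sin(3*t) dt.
Apply parts again with u = sin(3*t), dv = exp(t) dt: ∫ exp(t)*sin(3*t) dt = exp(t)*sin(3*t) − 3·I. Substituting back brings back I: I = 3*exp(t)*sin(3*t) + exp(t)*cos(3*t) − 9·I.
Solving for I: (1 + 9)·I equals the remaining terms, so I = (1/10)·(3*exp(t)*sin(3*t) + exp(t)*cos(3*t)).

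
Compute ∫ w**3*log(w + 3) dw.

Use integration by parts with u = log(w + 3), dv = w**3 dw.
Then du = 1/(w + 3) dw and v = w**4/4.

w**4*log(w + 3)/4 - w**4/16 + w**3/4 - 9*w**2/8 + 27*w/4 - 81*log(w + 3)/4 + C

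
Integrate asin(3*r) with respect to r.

r*asin(3*r) + sqrt(-9*r**2 + 1)/3 + C

Use integration by parts with u = arcsin(3*r), dv = dr.
Then du = 3/sqrt(-9*r**2 + 1) dr.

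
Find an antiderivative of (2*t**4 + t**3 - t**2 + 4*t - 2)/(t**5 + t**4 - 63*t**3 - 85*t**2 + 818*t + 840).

197*log(t - 7)/144 - 287*log(t - 4)/675 - 3*log(t + 1)/400 - 539*log(t + 5)/216 + 89*log(t + 6)/25 + C

Factor the denominator: (t - 7)*(t - 4)*(t + 1)*(t + 5)*(t + 6).
Partial-fraction decomposition: 89/(25*(t + 6)) - 539/(216*(t + 5)) - 3/(400*(t + 1)) - 287/(675*(t - 4)) + 197/(144*(t - 7)).
Integrate each term: A/(t−a) contributes A·log|t−a|.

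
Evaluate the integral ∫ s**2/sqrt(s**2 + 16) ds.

s*sqrt(s**2 + 16)/2 - 8*log(s + sqrt(s**2 + 16)) + C

Substitute s = 4·tan(θ), so ds = 4·sec(θ)^2 dθ and the radical becomes sqrt(s**2 + 16) = 4·sec(θ) by the Pythagorean identity.
Integrate the resulting trig expression in θ, then back-substitute tan(θ) = s/4, sec(θ) = sqrt(s**2 + 16)/4 (absorbing any constant into C).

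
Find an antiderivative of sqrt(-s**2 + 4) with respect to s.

Substitute s = 2·sin(θ), so ds = 2·cos(θ) dθ and the radical becomes sqrt(-s**2 + 4) = 2·cos(θ) by the Pythagorean identity.
Integrate the resulting trig expression in θ, then back-substitute θ = asin(s/2), sin(θ) = s/2, cos(θ) = sqrt(-s**2 + 4)/2 (absorbing any constant into C).

s*sqrt(-s**2 + 4)/2 + 2*asin(s/2) + C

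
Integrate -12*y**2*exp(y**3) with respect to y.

-4*exp(y**3) + C

Let u = y**3, so du = (3*y**2) dy.
Rewriting, the integral becomes -4·∫ e^u du = -4·e^u.
Substituting back, u = y**3.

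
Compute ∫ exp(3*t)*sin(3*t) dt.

Let I denote the integral. Integrate by parts with u = sin(3*t), dv = exp(3*t) dt, so v = exp(3*t)/3: I = exp(3*t)*sin(3*t)/3 − ∫ exp(3*t)*cos(3*t) dt.
Apply parts again with u = cos(3*t), dv = exp(3*t) dt: ∫ exp(3*t)*cos(3*t) dt = exp(3*t)*cos(3*t)/3 + I. Substituting back brings back I: I = exp(3*t)*sin(3*t)/3 - exp(3*t)*cos(3*t)/3 − I.
Solving for I: (1 + 1)·I equals the remaining terms, so I = (1/2)·(exp(3*t)*sin(3*t)/3 - exp(3*t)*cos(3*t)/3).

exp(3*t)*sin(3*t)/6 - exp(3*t)*cos(3*t)/6 + C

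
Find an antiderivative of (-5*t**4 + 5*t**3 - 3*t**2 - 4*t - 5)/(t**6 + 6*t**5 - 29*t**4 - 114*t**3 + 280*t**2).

Factor the denominator: t**2*(t - 4)*(t - 2)*(t + 5)*(t + 7).
Partial-fraction decomposition: 6922/(4851*(t + 7)) - 127/(105*(t + 5)) + 65/(504*(t - 2)) - 343/(1056*(t - 4)) - 169/(7840*t) - 1/(56*t**2).
Integrate each term; A/(t−a) gives A·log|t−a|; A/(t−a)² gives −A/(t−a).

-169*log(t)/7840 - 343*log(t - 4)/1056 + 65*log(t - 2)/504 - 127*log(t + 5)/105 + 6922*log(t + 7)/4851 + 1/(56*t) + C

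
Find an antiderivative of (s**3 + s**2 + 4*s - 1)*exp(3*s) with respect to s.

(3*s**3 + 12*s - 7)*exp(3*s)/9 + C

Use integration by parts with u = s**3 + s**2 + 4*s - 1, dv = exp(3*s) ds, so v = exp(3*s)/3.
Apply parts 3 times (tabular method): alternate signs, differentiate u down to 0, integrate dv up.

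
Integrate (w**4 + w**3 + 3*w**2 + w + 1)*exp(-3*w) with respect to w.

(-27*w**4 - 63*w**3 - 144*w**2 - 123*w - 68)*exp(-3*w)/81 + C

Use integration by parts with u = w**4 + w**3 + 3*w**2 + w + 1, dv = exp(-3*w) dw, so v = -exp(-3*w)/3.
Apply parts 4 times (tabular method): alternate signs, differentiate u down to 0, integrate dv up.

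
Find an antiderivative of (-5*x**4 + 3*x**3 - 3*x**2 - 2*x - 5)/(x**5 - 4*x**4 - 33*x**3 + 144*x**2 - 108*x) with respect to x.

Factor the denominator: x*(x - 6)*(x - 3)*(x - 1)*(x + 6).
Partial-fraction decomposition: -7229/(4536*(x + 6)) - 6/(35*(x - 1)) + 181/(81*(x - 3)) - 5957/(1080*(x - 6)) + 5/(108*x).
Integrate each term: A/(x−a) contributes A·log|x−a|.

5*log(x)/108 - 5957*log(x - 6)/1080 + 181*log(x - 3)/81 - 6*log(x - 1)/35 - 7229*log(x + 6)/4536 + C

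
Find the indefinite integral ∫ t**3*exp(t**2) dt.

Let u = t², du = 2t dt; rewrite as (1/2)∫ u^1·exp(1u) du.
Now integrate by parts 1 time.

(t**2 - 1)*exp(t**2)/2 + C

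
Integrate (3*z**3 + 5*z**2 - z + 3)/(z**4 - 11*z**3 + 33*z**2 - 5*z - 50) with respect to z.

25*log(z - 5)/18 + 5*log(z - 2)/3 - log(z + 1)/18 - 83/(3*z - 15) + C

Factor the denominator: (z - 5)**2*(z - 2)*(z + 1).
Partial-fraction decomposition: -1/(18*(z + 1)) + 5/(3*(z - 2)) + 25/(18*(z - 5)) + 83/(3*(z - 5)**2).
Integrate each term; A/(z−a) gives A·log|z−a|; A/(z−a)² gives −A/(z−a).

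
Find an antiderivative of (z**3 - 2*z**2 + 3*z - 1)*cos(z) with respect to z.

z**3*sin(z) - 2*z**2*sin(z) + 3*z**2*cos(z) - 3*z*sin(z) - 4*z*cos(z) + 3*sin(z) - 3*cos(z) + C

Use integration by parts with u = z**3 - 2*z**2 + 3*z - 1, dv = cos(z) dz, so v = sin(z).
Apply parts 3 times (tabular method): alternate signs, differentiate u down to 0, integrate dv up.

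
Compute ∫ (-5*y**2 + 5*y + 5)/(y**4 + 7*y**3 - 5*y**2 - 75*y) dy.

-log(y)/15 - 25*log(y - 3)/192 + 63*log(y + 5)/320 + 29/(8*y + 40) + C

Factor the denominator: y*(y - 3)*(y + 5)**2.
Partial-fraction decomposition: 63/(320*(y + 5)) - 29/(8*(y + 5)**2) - 25/(192*(y - 3)) - 1/(15*y).
Integrate each term; A/(y−a) gives A·log|y−a|; A/(y−a)² gives −A/(y−a).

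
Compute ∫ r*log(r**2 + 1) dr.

Let u = r**2 + 1, so du = (2*r) dr.
The integral becomes (1/2)·∫ log(u) du; integrate by parts with u′=log(u), dv′=du.

r**2*log(r**2 + 1)/2 - r**2/2 + log(r**2 + 1)/2 + C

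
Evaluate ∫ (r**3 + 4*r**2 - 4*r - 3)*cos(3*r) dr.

r**3*sin(3*r)/3 + 4*r**2*sin(3*r)/3 + r**2*cos(3*r)/3 - 14*r*sin(3*r)/9 + 8*r*cos(3*r)/9 - 35*sin(3*r)/27 - 14*cos(3*r)/27 + C

Use integration by parts with u = r**3 + 4*r**2 - 4*r - 3, dv = cos(3*r) dr, so v = sin(3*r)/3.
Apply parts 3 times (tabular method): alternate signs, differentiate u down to 0, integrate dv up.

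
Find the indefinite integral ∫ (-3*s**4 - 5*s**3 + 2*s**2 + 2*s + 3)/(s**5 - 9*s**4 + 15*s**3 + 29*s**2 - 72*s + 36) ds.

Factor the denominator: (s - 6)*(s - 3)*(s - 1)**2*(s + 2).
Partial-fraction decomposition: -1/(360*(s + 2)) - 641/(900*(s - 1)) - 1/(30*(s - 1)**2) + 117/(20*(s - 3)) - 1627/(200*(s - 6)).
Integrate each term; A/(s−a) gives A·log|s−a|; A/(s−a)² gives −A/(s−a).

-1627*log(s - 6)/200 + 117*log(s - 3)/20 - 641*log(s - 1)/900 - log(s + 2)/360 + 1/(30*s - 30) + C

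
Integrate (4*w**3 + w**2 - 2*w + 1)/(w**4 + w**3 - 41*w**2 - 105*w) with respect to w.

Factor the denominator: w*(w - 7)*(w + 3)*(w + 5).
Partial-fraction decomposition: 58/(15*(w + 5)) - 23/(15*(w + 3)) + 176/(105*(w - 7)) - 1/(105*w).
Integrate each term: A/(w−a) contributes A·log|w−a|.

-log(w)/105 + 176*log(w - 7)/105 - 23*log(w + 3)/15 + 58*log(w + 5)/15 + C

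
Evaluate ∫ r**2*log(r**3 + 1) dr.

Let u = r**3 + 1, so du = (3*r**2) dr.
The integral becomes (1/3)·∫ log(u) du; integrate by parts with u′=log(u), dv′=du.

r**3*log(r**3 + 1)/3 - r**3/3 + log(r**3 + 1)/3 + C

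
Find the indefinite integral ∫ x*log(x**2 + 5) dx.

x**2*log(x**2 + 5)/2 - x**2/2 + 5*log(x**2 + 5)/2 + C

Let u = x**2 + 5, so du = (2*x) dx.
The integral becomes (1/2)·∫ log(u) du; integrate by parts with u′=log(u), dv′=du.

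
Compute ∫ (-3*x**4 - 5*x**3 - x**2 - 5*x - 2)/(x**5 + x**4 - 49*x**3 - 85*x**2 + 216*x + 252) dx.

Factor the denominator: (x - 7)*(x - 2)*(x + 1)*(x + 3)*(x + 6).
Partial-fraction decomposition: -352/(195*(x + 6)) + 26/(75*(x + 3)) + 1/(60*(x + 1)) + 13/(75*(x - 2)) - 2251/(1300*(x - 7)).
Integrate each term: A/(x−a) contributes A·log|x−a|.

-2251*log(x - 7)/1300 + 13*log(x - 2)/75 + log(x + 1)/60 + 26*log(x + 3)/75 - 352*log(x + 6)/195 + C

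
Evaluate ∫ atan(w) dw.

Use integration by parts with u = arctan(w), dv = dw.
Then du = 1/(w**2 + 1) dw.

w*atan(w) - log(w**2 + 1)/2 + C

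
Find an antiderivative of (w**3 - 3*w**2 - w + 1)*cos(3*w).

w**3*sin(3*w)/3 - w**2*sin(3*w) + w**2*cos(3*w)/3 - 5*w*sin(3*w)/9 - 2*w*cos(3*w)/3 + 5*sin(3*w)/9 - 5*cos(3*w)/27 + C

Use integration by parts with u = w**3 - 3*w**2 - w + 1, dv = cos(3*w) dw, so v = sin(3*w)/3.
Apply parts 3 times (tabular method): alternate signs, differentiate u down to 0, integrate dv up.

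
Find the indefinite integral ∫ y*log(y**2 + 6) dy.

Let u = y**2 + 6, so du = (2*y) dy.
The integral becomes (1/2)·∫ log(u) du; integrate by parts with u′=log(u), dv′=du.

y**2*log(y**2 + 6)/2 - y**2/2 + 3*log(y**2 + 6) + C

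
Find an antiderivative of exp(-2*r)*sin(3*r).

Let I denote the integral. Integrate by parts with u = sin(3*r), dv = exp(-2*r) dr, so v = -exp(-2*r)/2: I = -exp(-2*r)*sin(3*r)/2 + (3/2)·∫ exp(-2*r)*cos(3*r) dr.
Apply parts again with u = cos(3*r), dv = exp(-2*r) dr: ∫ exp(-2*r)*cos(3*r) dr = -exp(-2*r)*cos(3*r)/2 − (3/2)·I. Substituting back brings back I: I = -exp(-2*r)*sin(3*r)/2 - 3*exp(-2*r)*cos(3*r)/4 − (9/4)·I.
Solving for I: (1 + 9/4)·I equals the remaining terms, so I = (4/13)·(-exp(-2*r)*sin(3*r)/2 - 3*exp(-2*r)*cos(3*r)/4).

-2*exp(-2*r)*sin(3*r)/13 - 3*exp(-2*r)*cos(3*r)/13 + C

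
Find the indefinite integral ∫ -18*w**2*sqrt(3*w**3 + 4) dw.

-4*(3*w**3 + 4)**(3/2)/3 + C

Let u = 3*w**3 + 4, so du = (9*w**2) dw.
Rewriting, the integral becomes -2·∫ √u du = -2·(2/3)u^(3/2).
Substituting back, u = 3*w**3 + 4.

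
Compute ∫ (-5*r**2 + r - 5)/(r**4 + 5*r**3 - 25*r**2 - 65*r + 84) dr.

Factor the denominator: (r - 4)*(r - 1)*(r + 3)*(r + 7).
Partial-fraction decomposition: 257/(352*(r + 7)) - 53/(112*(r + 3)) + 3/(32*(r - 1)) - 27/(77*(r - 4)).
Integrate each term: A/(r−a) contributes A·log|r−a|.

-27*log(r - 4)/77 + 3*log(r - 1)/32 - 53*log(r + 3)/112 + 257*log(r + 7)/352 + C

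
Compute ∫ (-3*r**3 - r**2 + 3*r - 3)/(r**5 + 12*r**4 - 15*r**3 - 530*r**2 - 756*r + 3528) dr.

-223*log(r - 6)/2704 + 25*log(r - 2)/2592 + 197*log(r + 6)/32 - 83276*log(r + 7)/13689 + 956/(117*r + 819) + C

Factor the denominator: (r - 6)*(r - 2)*(r + 6)*(r + 7)**2.
Partial-fraction decomposition: -83276/(13689*(r + 7)) - 956/(117*(r + 7)**2) + 197/(32*(r + 6)) + 25/(2592*(r - 2)) - 223/(2704*(r - 6)).
Integrate each term; A/(r−a) gives A·log|r−a|; A/(r−a)² gives −A/(r−a).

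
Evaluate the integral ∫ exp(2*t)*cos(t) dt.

exp(2*t)*sin(t)/5 + 2*exp(2*t)*cos(t)/5 + C

Let I denote the integral. Integrate by parts with u = cos(t), dv = exp(2*t) dt, so v = exp(2*t)/2: I = exp(2*t)*cos(t)/2 + (1/2)·∫ exp(2*t)*sin(t) dt.
Apply parts again with u = sin(t), dv = exp(2*t) dt: ∫ exp(2*t)*sin(t) dt = exp(2*t)*sin(t)/2 − (1/2)·I. Substituting back brings back I: I = exp(2*t)*sin(t)/4 + exp(2*t)*cos(t)/2 − (1/4)·I.
Solving for I: (1 + 1/4)·I equals the remaining terms, so I = (4/5)·(exp(2*t)*sin(t)/4 + exp(2*t)*cos(t)/2).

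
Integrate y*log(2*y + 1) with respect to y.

y**2*log(2*y + 1)/2 - y**2/4 + y/4 - log(2*y + 1)/8 + C

Use integration by parts with u = log(2*y + 1), dv = y dy.
Then du = 2/(2*y + 1) dy and v = y**2/2.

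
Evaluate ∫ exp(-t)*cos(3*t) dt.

3*exp(-t)*sin(3*t)/10 - exp(-t)*cos(3*t)/10 + C

Let I denote the integral. Integrate by parts with u = cos(3*t), dv = exp(-t) dt, so v = -exp(-t): I = -exp(-t)*cos(3*t) − 3·∫ exp(-t)*sin(3*t) dt.
Apply parts again with u = sin(3*t), dv = exp(-t) dt: ∫ exp(-t)*sin(3*t) dt = -exp(-t)*sin(3*t) + 3·I. Substituting back brings back I: I = 3*exp(-t)*sin(3*t) - exp(-t)*cos(3*t) − 9·I.
Solving for I: (1 + 9)·I equals the remaining terms, so I = (1/10)·(3*exp(-t)*sin(3*t) - exp(-t)*cos(3*t)).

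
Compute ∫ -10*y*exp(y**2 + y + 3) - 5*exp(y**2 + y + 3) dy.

Let u = y**2 + y + 3, so du = (2*y + 1) dy.
Rewriting, the integral becomes -5·∫ e^u du = -5·e^u.
Substituting back, u = y**2 + y + 3.

-5*exp(y**2 + y + 3) + C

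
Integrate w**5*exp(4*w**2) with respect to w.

Let u = w², du = 2w dw; rewrite as (1/2)∫ u^2·exp(4u) du.
Now integrate by parts 2 times.

(8*w**4 - 4*w**2 + 1)*exp(4*w**2)/64 + C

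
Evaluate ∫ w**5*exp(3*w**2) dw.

Let u = w², du = 2w dw; rewrite as (1/2)∫ u^2·exp(3u) du.
Now integrate by parts 2 times.

(9*w**4 - 6*w**2 + 2)*exp(3*w**2)/54 + C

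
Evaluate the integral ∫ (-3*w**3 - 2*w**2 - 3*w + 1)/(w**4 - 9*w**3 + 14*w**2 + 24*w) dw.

Factor the denominator: w*(w - 6)*(w - 4)*(w + 1).
Partial-fraction decomposition: -1/(7*(w + 1)) + 47/(8*(w - 4)) - 737/(84*(w - 6)) + 1/(24*w).
Integrate each term: A/(w−a) contributes A·log|w−a|.

log(w)/24 - 737*log(w - 6)/84 + 47*log(w - 4)/8 - log(w + 1)/7 + C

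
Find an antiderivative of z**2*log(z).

z**3*log(z)/3 - z**3/9 + C

Use integration by parts with u = log(z), dv = z**2 dz.
Then du = 1/z dz and v = z**3/3.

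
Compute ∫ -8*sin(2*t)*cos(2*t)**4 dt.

Let u = cos(2*t), so du = (-2*sin(2*t)) dt.
Rewriting, the integral becomes 4·∫ u^4 du = 4·u^5/5.
Substituting back, u = cos(2*t).

4*cos(2*t)**5/5 + C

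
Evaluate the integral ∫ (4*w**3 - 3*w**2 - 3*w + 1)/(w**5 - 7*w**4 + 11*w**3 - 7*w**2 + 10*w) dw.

Factor the denominator: w*(w - 5)*(w - 2)*(w**2 + 1).
Partial-fraction decomposition: -(17*w + 7)/(26*(w**2 + 1)) - 1/(2*(w - 2)) + 137/(130*(w - 5)) + 1/(10*w).
Integrate each term; A/(w−a) gives A·log|w−a|; the (Bw+D)/(w²+p²) term gives a log and an atan.

log(w)/10 + 137*log(w - 5)/130 - log(w - 2)/2 - 17*log(w**2 + 1)/52 - 7*atan(w)/26 + C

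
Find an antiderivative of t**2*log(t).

t**3*log(t)/3 - t**3/9 + C

Use integration by parts with u = log(t), dv = t**2 dt.
Then du = 1/t dt and v = t**3/3.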